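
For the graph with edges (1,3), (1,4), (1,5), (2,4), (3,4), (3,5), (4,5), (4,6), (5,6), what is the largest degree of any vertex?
5 (attained at vertex 4)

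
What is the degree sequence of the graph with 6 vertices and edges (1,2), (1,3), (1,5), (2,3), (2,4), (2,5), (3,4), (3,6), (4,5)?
[4, 4, 3, 3, 3, 1] (degrees: deg(1)=3, deg(2)=4, deg(3)=4, deg(4)=3, deg(5)=3, deg(6)=1)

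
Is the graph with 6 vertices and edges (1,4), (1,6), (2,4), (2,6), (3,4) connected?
No, it has 2 components: {1, 2, 3, 4, 6}, {5}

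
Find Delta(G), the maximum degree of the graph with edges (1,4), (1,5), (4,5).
2 (attained at vertices 1, 4, 5)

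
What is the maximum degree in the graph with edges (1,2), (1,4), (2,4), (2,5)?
3 (attained at vertex 2)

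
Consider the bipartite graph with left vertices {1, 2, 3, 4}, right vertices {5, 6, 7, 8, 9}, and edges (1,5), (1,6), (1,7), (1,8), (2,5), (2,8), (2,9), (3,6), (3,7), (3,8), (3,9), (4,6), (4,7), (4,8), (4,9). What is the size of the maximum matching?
4 (matching: (1,8), (2,9), (3,7), (4,6); upper bound min(|L|,|R|) = min(4,5) = 4)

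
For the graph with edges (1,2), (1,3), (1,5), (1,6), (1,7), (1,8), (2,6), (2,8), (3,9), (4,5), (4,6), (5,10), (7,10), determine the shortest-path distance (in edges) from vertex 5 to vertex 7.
2 (path: 5 -> 1 -> 7, 2 edges)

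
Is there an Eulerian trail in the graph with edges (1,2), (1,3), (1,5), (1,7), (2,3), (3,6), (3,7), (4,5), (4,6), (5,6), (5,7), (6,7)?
Yes — and in fact it has an Eulerian circuit (the graph is connected and all 7 vertices have even degree)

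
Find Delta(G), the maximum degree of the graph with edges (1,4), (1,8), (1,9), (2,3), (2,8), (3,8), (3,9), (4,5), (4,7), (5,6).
3 (attained at vertices 1, 3, 4, 8)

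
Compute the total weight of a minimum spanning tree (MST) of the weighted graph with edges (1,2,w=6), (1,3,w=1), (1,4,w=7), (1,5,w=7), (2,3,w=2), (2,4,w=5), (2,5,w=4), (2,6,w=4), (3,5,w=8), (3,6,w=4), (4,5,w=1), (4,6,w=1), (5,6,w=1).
9 (MST edges: (1,3,w=1), (2,3,w=2), (2,6,w=4), (4,5,w=1), (4,6,w=1); sum of weights 1 + 2 + 4 + 1 + 1 = 9)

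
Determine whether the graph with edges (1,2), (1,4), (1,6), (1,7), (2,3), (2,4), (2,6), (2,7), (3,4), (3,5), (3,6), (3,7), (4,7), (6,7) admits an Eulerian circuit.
No (4 vertices have odd degree: {2, 3, 5, 7}; Eulerian circuit requires 0)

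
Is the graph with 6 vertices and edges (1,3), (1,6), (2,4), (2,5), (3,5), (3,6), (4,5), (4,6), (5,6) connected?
Yes (BFS from 1 visits [1, 3, 6, 5, 4, 2] — all 6 vertices reached)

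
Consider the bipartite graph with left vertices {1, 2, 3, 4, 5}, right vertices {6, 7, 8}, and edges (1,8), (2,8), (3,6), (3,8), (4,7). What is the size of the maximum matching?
3 (matching: (1,8), (3,6), (4,7); upper bound min(|L|,|R|) = min(5,3) = 3)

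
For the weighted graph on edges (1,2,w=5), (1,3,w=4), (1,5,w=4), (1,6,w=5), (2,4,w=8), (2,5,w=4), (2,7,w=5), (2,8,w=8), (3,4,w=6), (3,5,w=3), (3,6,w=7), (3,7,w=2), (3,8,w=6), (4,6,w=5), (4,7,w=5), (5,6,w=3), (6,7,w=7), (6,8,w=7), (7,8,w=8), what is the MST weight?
27 (MST edges: (1,3,w=4), (2,5,w=4), (3,5,w=3), (3,7,w=2), (3,8,w=6), (4,6,w=5), (5,6,w=3); sum of weights 4 + 4 + 3 + 2 + 6 + 5 + 3 = 27)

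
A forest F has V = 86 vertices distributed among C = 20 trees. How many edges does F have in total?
66 (Each of the 20 component trees on V_i vertices has V_i - 1 edges; summing gives V - C = 86 - 20 = 66)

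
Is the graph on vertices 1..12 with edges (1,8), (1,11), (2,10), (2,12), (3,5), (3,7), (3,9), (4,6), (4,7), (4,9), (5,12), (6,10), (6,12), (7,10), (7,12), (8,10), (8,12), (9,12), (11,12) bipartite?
Yes. Partition: {1, 3, 4, 10, 12}, {2, 5, 6, 7, 8, 9, 11}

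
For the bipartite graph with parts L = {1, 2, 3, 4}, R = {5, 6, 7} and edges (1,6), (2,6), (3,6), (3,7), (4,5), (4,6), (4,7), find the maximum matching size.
3 (matching: (1,6), (3,7), (4,5); upper bound min(|L|,|R|) = min(4,3) = 3)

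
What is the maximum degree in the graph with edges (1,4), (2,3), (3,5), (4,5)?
2 (attained at vertices 3, 4, 5)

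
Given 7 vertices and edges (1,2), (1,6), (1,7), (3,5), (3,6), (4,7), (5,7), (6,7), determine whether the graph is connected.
Yes (BFS from 1 visits [1, 2, 6, 7, 3, 4, 5] — all 7 vertices reached)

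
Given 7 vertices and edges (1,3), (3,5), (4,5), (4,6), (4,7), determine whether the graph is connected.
No, it has 2 components: {1, 3, 4, 5, 6, 7}, {2}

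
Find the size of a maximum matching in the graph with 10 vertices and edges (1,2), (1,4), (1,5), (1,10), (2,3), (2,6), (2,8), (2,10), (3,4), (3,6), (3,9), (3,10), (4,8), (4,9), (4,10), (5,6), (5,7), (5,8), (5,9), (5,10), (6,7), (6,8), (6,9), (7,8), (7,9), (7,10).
5 (matching: (1,4), (2,10), (3,9), (5,6), (7,8); upper bound floor(n/2) = floor(10/2) = 5)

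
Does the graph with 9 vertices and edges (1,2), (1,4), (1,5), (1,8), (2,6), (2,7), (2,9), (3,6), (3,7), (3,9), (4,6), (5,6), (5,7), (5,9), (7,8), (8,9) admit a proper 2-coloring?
Yes. Partition: {1, 6, 7, 9}, {2, 3, 4, 5, 8}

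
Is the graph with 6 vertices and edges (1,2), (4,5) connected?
No, it has 4 components: {1, 2}, {3}, {4, 5}, {6}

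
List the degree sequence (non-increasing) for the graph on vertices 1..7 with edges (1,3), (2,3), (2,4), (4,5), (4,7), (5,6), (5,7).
[3, 3, 2, 2, 2, 1, 1] (degrees: deg(1)=1, deg(2)=2, deg(3)=2, deg(4)=3, deg(5)=3, deg(6)=1, deg(7)=2)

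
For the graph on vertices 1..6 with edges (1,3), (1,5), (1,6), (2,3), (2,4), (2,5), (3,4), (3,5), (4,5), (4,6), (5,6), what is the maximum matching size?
3 (matching: (1,5), (2,3), (4,6); upper bound floor(n/2) = floor(6/2) = 3)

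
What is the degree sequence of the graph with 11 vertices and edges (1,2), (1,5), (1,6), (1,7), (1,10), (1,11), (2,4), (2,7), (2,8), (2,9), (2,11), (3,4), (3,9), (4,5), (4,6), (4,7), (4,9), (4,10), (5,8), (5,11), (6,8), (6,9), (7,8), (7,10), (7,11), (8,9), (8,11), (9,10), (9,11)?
[7, 7, 6, 6, 6, 6, 6, 4, 4, 4, 2] (degrees: deg(1)=6, deg(2)=6, deg(3)=2, deg(4)=7, deg(5)=4, deg(6)=4, deg(7)=6, deg(8)=6, deg(9)=7, deg(10)=4, deg(11)=6)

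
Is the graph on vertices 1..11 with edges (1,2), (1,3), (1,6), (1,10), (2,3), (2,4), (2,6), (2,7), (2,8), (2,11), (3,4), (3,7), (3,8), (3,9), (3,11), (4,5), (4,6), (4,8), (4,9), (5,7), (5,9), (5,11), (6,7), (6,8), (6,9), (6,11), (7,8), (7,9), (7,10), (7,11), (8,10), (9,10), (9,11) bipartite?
No (odd cycle of length 3: 3 -> 1 -> 2 -> 3)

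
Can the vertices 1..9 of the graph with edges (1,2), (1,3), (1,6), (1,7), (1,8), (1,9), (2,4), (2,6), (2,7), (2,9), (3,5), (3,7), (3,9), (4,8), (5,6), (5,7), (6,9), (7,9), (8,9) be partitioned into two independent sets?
No (odd cycle of length 3: 2 -> 1 -> 6 -> 2)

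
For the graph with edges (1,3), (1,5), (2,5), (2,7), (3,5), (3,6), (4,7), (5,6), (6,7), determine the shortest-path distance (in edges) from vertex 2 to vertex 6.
2 (path: 2 -> 7 -> 6, 2 edges)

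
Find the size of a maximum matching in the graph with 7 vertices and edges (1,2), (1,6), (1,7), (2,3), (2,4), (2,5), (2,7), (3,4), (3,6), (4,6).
3 (matching: (1,7), (2,5), (4,6); upper bound floor(n/2) = floor(7/2) = 3)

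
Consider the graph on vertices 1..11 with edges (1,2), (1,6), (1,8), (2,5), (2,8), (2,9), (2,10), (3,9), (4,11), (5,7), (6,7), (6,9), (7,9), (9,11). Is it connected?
Yes (BFS from 1 visits [1, 2, 6, 8, 5, 9, 10, 7, 3, 11, 4] — all 11 vertices reached)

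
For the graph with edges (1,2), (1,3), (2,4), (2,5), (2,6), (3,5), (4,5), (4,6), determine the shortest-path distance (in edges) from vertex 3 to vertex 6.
3 (path: 3 -> 5 -> 2 -> 6, 3 edges)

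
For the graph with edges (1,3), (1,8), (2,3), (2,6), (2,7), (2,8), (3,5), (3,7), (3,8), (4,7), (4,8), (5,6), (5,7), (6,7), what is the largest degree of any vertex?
5 (attained at vertices 3, 7)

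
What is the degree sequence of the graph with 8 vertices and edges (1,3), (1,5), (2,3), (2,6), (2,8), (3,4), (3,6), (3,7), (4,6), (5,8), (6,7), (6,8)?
[5, 5, 3, 3, 2, 2, 2, 2] (degrees: deg(1)=2, deg(2)=3, deg(3)=5, deg(4)=2, deg(5)=2, deg(6)=5, deg(7)=2, deg(8)=3)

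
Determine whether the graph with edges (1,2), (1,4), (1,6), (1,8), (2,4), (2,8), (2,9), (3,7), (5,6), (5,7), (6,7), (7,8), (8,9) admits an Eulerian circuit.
No (2 vertices have odd degree: {3, 6}; Eulerian circuit requires 0)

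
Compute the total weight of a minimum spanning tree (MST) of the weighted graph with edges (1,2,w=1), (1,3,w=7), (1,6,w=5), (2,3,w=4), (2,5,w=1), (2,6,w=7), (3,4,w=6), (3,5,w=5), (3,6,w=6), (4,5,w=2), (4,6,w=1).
9 (MST edges: (1,2,w=1), (2,3,w=4), (2,5,w=1), (4,5,w=2), (4,6,w=1); sum of weights 1 + 4 + 1 + 2 + 1 = 9)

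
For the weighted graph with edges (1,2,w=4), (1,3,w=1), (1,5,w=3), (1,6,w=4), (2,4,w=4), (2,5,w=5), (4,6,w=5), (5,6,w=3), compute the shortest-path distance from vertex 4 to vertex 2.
4 (path: 4 -> 2; weights 4 = 4)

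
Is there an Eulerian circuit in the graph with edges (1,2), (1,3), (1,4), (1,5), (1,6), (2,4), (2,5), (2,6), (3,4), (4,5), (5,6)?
No (2 vertices have odd degree: {1, 6}; Eulerian circuit requires 0)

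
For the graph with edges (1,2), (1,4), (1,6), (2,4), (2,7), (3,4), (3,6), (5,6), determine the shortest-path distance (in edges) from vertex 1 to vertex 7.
2 (path: 1 -> 2 -> 7, 2 edges)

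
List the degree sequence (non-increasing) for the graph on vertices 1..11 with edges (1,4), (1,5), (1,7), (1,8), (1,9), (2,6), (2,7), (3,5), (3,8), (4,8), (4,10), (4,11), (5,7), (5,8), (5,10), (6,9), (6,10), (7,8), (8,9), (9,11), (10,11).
[6, 5, 5, 4, 4, 4, 4, 3, 3, 2, 2] (degrees: deg(1)=5, deg(2)=2, deg(3)=2, deg(4)=4, deg(5)=5, deg(6)=3, deg(7)=4, deg(8)=6, deg(9)=4, deg(10)=4, deg(11)=3)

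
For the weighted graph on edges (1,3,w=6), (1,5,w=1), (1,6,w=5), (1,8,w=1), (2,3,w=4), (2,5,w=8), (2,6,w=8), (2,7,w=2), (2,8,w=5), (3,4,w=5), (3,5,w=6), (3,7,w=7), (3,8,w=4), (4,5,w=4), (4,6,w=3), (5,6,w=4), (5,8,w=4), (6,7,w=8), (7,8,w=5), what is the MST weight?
19 (MST edges: (1,5,w=1), (1,8,w=1), (2,3,w=4), (2,7,w=2), (3,8,w=4), (4,5,w=4), (4,6,w=3); sum of weights 1 + 1 + 4 + 2 + 4 + 4 + 3 = 19)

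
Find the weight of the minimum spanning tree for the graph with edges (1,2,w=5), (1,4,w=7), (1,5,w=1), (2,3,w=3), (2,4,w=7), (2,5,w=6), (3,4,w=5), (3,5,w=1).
10 (MST edges: (1,5,w=1), (2,3,w=3), (3,4,w=5), (3,5,w=1); sum of weights 1 + 3 + 5 + 1 = 10)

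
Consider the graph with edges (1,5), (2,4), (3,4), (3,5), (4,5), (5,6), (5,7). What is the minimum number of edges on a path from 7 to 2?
3 (path: 7 -> 5 -> 4 -> 2, 3 edges)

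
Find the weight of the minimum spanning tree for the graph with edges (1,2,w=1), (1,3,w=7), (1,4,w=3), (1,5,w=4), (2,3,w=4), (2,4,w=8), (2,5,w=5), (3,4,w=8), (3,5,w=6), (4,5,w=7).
12 (MST edges: (1,2,w=1), (1,4,w=3), (1,5,w=4), (2,3,w=4); sum of weights 1 + 3 + 4 + 4 = 12)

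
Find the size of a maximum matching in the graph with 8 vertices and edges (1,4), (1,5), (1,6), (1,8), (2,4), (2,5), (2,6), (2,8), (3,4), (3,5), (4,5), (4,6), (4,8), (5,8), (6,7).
4 (matching: (1,4), (2,8), (3,5), (6,7); upper bound floor(n/2) = floor(8/2) = 4)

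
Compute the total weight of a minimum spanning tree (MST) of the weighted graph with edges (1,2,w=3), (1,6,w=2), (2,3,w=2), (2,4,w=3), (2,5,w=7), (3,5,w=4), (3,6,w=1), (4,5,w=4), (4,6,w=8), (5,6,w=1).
9 (MST edges: (1,6,w=2), (2,3,w=2), (2,4,w=3), (3,6,w=1), (5,6,w=1); sum of weights 2 + 2 + 3 + 1 + 1 = 9)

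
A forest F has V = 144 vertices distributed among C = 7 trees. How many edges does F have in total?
137 (Each of the 7 component trees on V_i vertices has V_i - 1 edges; summing gives V - C = 144 - 7 = 137)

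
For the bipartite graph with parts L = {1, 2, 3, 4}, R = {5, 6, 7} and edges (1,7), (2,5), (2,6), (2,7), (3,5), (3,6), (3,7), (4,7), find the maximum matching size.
3 (matching: (1,7), (2,6), (3,5); upper bound min(|L|,|R|) = min(4,3) = 3)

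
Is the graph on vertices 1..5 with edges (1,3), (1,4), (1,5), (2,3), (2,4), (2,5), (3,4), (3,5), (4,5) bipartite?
No (odd cycle of length 3: 4 -> 1 -> 5 -> 4)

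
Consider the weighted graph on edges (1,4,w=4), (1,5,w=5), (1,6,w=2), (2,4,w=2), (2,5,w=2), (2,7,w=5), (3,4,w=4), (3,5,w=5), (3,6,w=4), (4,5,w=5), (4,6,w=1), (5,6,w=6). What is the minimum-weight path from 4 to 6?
1 (path: 4 -> 6; weights 1 = 1)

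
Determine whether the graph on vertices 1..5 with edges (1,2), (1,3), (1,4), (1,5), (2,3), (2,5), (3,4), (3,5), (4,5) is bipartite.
No (odd cycle of length 3: 5 -> 1 -> 3 -> 5)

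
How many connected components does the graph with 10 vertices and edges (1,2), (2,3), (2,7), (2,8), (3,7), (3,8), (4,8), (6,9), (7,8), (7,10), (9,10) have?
2 (components: {1, 2, 3, 4, 6, 7, 8, 9, 10}, {5})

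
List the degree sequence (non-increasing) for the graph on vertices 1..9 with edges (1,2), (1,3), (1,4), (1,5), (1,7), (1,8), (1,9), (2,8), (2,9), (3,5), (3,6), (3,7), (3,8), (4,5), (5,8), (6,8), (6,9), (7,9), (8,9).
[7, 6, 5, 5, 4, 3, 3, 3, 2] (degrees: deg(1)=7, deg(2)=3, deg(3)=5, deg(4)=2, deg(5)=4, deg(6)=3, deg(7)=3, deg(8)=6, deg(9)=5)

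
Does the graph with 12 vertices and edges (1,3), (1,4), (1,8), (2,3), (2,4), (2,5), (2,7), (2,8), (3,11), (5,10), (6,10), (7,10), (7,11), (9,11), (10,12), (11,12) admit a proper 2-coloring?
Yes. Partition: {1, 2, 10, 11}, {3, 4, 5, 6, 7, 8, 9, 12}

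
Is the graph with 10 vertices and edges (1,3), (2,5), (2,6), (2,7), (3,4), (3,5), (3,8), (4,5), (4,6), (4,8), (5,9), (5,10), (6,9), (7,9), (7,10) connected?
Yes (BFS from 1 visits [1, 3, 4, 5, 8, 6, 2, 9, 10, 7] — all 10 vertices reached)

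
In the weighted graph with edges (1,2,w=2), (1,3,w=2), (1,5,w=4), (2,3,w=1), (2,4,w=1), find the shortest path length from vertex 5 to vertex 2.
6 (path: 5 -> 1 -> 2; weights 4 + 2 = 6)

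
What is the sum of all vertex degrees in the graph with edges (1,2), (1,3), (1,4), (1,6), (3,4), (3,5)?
12 (handshake: sum of degrees = 2|E| = 2 x 6 = 12)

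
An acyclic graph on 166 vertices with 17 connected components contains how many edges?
149 (Each of the 17 component trees on V_i vertices has V_i - 1 edges; summing gives V - C = 166 - 17 = 149)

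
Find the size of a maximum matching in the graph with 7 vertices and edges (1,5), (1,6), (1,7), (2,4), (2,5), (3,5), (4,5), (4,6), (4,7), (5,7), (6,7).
3 (matching: (1,6), (2,4), (5,7); upper bound floor(n/2) = floor(7/2) = 3)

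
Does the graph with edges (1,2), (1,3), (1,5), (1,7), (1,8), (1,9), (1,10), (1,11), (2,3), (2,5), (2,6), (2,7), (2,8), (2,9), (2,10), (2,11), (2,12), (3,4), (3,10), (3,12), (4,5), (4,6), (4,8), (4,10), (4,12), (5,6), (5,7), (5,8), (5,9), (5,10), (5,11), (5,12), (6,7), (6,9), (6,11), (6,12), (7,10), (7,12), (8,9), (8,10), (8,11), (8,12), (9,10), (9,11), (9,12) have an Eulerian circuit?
No (2 vertices have odd degree: {3, 6}; Eulerian circuit requires 0)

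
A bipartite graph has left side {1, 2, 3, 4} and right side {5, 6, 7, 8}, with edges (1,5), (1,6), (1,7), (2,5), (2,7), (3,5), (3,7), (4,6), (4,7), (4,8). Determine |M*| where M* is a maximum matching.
4 (matching: (1,6), (2,7), (3,5), (4,8); upper bound min(|L|,|R|) = min(4,4) = 4)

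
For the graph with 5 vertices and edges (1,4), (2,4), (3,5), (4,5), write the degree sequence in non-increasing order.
[3, 2, 1, 1, 1] (degrees: deg(1)=1, deg(2)=1, deg(3)=1, deg(4)=3, deg(5)=2)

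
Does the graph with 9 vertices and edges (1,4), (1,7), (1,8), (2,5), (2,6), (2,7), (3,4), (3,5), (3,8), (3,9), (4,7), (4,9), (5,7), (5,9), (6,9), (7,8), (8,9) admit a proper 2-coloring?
No (odd cycle of length 3: 7 -> 1 -> 8 -> 7)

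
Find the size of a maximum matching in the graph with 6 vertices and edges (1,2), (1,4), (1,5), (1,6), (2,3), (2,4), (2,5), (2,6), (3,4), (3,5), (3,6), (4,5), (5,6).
3 (matching: (1,5), (2,4), (3,6); upper bound floor(n/2) = floor(6/2) = 3)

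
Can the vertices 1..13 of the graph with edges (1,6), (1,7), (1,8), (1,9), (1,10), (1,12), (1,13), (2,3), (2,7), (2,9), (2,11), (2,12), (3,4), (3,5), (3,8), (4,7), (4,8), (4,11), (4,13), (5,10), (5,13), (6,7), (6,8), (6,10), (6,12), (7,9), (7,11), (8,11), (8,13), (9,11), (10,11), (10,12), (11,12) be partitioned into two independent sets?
No (odd cycle of length 3: 12 -> 1 -> 6 -> 12)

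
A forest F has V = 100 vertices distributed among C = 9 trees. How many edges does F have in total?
91 (Each of the 9 component trees on V_i vertices has V_i - 1 edges; summing gives V - C = 100 - 9 = 91)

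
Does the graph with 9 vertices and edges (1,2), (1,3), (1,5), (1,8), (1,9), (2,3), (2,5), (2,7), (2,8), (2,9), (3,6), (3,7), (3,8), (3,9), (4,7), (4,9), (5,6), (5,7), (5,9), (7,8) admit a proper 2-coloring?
No (odd cycle of length 3: 8 -> 1 -> 3 -> 8)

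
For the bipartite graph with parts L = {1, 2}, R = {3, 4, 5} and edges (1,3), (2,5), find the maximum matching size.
2 (matching: (1,3), (2,5); upper bound min(|L|,|R|) = min(2,3) = 2)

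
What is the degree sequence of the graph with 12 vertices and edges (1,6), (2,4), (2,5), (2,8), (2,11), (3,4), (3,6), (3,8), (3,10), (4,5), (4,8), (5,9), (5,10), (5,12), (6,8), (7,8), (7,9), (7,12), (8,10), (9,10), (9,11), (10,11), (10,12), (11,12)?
[6, 6, 5, 4, 4, 4, 4, 4, 4, 3, 3, 1] (degrees: deg(1)=1, deg(2)=4, deg(3)=4, deg(4)=4, deg(5)=5, deg(6)=3, deg(7)=3, deg(8)=6, deg(9)=4, deg(10)=6, deg(11)=4, deg(12)=4)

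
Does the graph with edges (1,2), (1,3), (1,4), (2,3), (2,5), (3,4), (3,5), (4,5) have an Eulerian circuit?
No (4 vertices have odd degree: {1, 2, 4, 5}; Eulerian circuit requires 0)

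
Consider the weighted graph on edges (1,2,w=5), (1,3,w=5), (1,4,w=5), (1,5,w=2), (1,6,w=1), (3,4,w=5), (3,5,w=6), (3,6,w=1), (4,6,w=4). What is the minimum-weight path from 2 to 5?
7 (path: 2 -> 1 -> 5; weights 5 + 2 = 7)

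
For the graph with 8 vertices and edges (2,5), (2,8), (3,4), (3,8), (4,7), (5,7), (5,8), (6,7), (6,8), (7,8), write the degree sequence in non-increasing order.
[5, 4, 3, 2, 2, 2, 2, 0] (degrees: deg(1)=0, deg(2)=2, deg(3)=2, deg(4)=2, deg(5)=3, deg(6)=2, deg(7)=4, deg(8)=5)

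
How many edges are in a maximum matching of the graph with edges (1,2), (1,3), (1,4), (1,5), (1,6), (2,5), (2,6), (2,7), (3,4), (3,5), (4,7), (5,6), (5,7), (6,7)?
3 (matching: (1,6), (2,7), (3,5); upper bound floor(n/2) = floor(7/2) = 3)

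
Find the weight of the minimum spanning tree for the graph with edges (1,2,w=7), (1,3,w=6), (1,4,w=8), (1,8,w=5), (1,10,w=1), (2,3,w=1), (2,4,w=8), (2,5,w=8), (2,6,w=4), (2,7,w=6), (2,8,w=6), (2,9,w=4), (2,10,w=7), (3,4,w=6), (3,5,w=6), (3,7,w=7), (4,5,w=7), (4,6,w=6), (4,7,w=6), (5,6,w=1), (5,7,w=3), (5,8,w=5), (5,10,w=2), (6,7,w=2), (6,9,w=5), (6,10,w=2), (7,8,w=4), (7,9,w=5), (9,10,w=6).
25 (MST edges: (1,10,w=1), (2,3,w=1), (2,6,w=4), (2,9,w=4), (3,4,w=6), (5,6,w=1), (5,10,w=2), (6,7,w=2), (7,8,w=4); sum of weights 1 + 1 + 4 + 4 + 6 + 1 + 2 + 2 + 4 = 25)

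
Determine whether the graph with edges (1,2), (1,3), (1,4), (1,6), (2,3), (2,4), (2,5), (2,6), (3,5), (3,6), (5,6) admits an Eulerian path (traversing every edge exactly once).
Yes (the graph is connected and exactly 2 vertices have odd degree: {2, 5}; any Eulerian path must start and end at those)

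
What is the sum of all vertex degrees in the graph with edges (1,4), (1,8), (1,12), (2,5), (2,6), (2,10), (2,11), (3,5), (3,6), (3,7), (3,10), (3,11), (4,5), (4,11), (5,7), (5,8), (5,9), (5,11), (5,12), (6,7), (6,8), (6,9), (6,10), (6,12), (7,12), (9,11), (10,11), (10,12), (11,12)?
58 (handshake: sum of degrees = 2|E| = 2 x 29 = 58)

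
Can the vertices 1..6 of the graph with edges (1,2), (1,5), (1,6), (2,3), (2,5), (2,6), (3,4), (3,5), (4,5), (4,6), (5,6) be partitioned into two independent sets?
No (odd cycle of length 3: 5 -> 1 -> 2 -> 5)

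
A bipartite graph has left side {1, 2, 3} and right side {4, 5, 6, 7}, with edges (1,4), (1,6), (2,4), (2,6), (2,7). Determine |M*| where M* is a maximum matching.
2 (matching: (1,6), (2,7); upper bound min(|L|,|R|) = min(3,4) = 3)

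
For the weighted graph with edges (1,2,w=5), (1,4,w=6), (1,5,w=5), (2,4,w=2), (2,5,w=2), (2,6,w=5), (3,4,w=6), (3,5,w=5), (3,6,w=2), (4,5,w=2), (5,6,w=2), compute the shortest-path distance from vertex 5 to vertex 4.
2 (path: 5 -> 4; weights 2 = 2)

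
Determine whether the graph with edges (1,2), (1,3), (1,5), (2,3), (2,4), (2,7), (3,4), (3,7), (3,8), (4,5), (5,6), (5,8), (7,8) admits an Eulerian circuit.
No (6 vertices have odd degree: {1, 3, 4, 6, 7, 8}; Eulerian circuit requires 0)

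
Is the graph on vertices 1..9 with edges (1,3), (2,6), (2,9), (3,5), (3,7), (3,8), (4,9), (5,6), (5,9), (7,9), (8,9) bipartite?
Yes. Partition: {1, 2, 4, 5, 7, 8}, {3, 6, 9}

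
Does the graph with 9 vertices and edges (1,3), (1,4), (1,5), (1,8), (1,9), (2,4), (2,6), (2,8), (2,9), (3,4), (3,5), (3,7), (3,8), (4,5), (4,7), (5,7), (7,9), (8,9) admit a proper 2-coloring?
No (odd cycle of length 3: 9 -> 1 -> 8 -> 9)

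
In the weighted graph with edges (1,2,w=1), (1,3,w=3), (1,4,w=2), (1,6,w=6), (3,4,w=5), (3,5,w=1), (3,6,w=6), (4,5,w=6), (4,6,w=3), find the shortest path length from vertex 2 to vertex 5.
5 (path: 2 -> 1 -> 3 -> 5; weights 1 + 3 + 1 = 5)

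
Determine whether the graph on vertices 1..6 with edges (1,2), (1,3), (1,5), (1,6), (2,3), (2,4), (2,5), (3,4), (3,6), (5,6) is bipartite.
No (odd cycle of length 3: 6 -> 1 -> 3 -> 6)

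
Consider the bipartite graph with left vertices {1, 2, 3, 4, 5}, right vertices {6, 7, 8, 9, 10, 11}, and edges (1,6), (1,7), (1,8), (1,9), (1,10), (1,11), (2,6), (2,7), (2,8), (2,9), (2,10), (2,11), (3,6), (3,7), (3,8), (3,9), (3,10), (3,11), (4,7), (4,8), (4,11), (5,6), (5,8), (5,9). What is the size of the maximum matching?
5 (matching: (1,11), (2,10), (3,9), (4,7), (5,8); upper bound min(|L|,|R|) = min(5,6) = 5)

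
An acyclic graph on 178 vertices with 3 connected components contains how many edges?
175 (Each of the 3 component trees on V_i vertices has V_i - 1 edges; summing gives V - C = 178 - 3 = 175)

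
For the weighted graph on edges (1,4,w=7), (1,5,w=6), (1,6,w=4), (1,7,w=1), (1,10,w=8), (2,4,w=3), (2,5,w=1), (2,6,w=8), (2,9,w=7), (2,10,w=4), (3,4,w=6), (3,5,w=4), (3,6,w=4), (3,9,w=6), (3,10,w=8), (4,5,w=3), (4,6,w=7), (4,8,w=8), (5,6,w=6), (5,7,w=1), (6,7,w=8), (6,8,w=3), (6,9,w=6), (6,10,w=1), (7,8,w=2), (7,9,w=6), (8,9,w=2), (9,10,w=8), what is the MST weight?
18 (MST edges: (1,7,w=1), (2,4,w=3), (2,5,w=1), (3,5,w=4), (5,7,w=1), (6,8,w=3), (6,10,w=1), (7,8,w=2), (8,9,w=2); sum of weights 1 + 3 + 1 + 4 + 1 + 3 + 1 + 2 + 2 = 18)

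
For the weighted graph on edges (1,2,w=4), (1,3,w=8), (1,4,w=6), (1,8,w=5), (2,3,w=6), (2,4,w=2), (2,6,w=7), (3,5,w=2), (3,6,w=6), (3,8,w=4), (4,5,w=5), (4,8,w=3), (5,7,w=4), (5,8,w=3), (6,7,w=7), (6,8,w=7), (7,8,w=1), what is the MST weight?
21 (MST edges: (1,2,w=4), (2,4,w=2), (3,5,w=2), (3,6,w=6), (4,8,w=3), (5,8,w=3), (7,8,w=1); sum of weights 4 + 2 + 2 + 6 + 3 + 3 + 1 = 21)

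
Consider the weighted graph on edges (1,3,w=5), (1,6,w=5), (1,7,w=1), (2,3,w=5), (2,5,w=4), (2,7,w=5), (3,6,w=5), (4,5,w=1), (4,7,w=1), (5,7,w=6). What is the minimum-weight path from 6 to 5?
8 (path: 6 -> 1 -> 7 -> 4 -> 5; weights 5 + 1 + 1 + 1 = 8)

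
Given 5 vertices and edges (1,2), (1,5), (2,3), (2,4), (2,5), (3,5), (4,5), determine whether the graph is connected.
Yes (BFS from 1 visits [1, 2, 5, 3, 4] — all 5 vertices reached)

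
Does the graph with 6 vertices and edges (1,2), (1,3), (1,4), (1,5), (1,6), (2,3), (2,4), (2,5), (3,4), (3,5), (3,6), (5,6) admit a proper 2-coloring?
No (odd cycle of length 3: 6 -> 1 -> 3 -> 6)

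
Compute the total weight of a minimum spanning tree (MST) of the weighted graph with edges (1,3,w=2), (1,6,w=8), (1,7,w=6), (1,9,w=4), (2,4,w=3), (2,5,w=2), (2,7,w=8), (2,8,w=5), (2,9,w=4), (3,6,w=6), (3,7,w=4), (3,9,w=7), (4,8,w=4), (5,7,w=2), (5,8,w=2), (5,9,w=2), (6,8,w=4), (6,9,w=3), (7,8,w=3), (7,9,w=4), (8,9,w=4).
20 (MST edges: (1,3,w=2), (1,9,w=4), (2,4,w=3), (2,5,w=2), (5,7,w=2), (5,8,w=2), (5,9,w=2), (6,9,w=3); sum of weights 2 + 4 + 3 + 2 + 2 + 2 + 2 + 3 = 20)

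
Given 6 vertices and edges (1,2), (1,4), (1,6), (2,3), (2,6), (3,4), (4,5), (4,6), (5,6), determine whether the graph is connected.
Yes (BFS from 1 visits [1, 2, 4, 6, 3, 5] — all 6 vertices reached)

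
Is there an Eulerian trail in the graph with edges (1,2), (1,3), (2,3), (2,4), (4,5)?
Yes (the graph is connected and exactly 2 vertices have odd degree: {2, 5}; any Eulerian path must start and end at those)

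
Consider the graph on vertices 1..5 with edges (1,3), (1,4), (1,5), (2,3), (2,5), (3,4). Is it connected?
Yes (BFS from 1 visits [1, 3, 4, 5, 2] — all 5 vertices reached)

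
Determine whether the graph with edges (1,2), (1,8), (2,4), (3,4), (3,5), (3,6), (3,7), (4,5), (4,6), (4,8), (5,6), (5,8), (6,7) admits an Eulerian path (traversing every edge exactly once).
Yes (the graph is connected and exactly 2 vertices have odd degree: {4, 8}; any Eulerian path must start and end at those)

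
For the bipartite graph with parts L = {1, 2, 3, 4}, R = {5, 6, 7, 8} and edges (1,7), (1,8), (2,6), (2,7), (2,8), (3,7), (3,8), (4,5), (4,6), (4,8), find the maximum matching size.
4 (matching: (1,8), (2,6), (3,7), (4,5); upper bound min(|L|,|R|) = min(4,4) = 4)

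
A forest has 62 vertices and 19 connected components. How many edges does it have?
43 (Each of the 19 component trees on V_i vertices has V_i - 1 edges; summing gives V - C = 62 - 19 = 43)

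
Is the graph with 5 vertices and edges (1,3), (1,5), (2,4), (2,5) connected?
Yes (BFS from 1 visits [1, 3, 5, 2, 4] — all 5 vertices reached)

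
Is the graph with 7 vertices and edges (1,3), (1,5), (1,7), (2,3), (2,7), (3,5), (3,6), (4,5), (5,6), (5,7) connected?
Yes (BFS from 1 visits [1, 3, 5, 7, 2, 6, 4] — all 7 vertices reached)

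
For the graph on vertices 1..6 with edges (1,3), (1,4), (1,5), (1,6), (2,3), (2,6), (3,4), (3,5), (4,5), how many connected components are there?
1 (components: {1, 2, 3, 4, 5, 6})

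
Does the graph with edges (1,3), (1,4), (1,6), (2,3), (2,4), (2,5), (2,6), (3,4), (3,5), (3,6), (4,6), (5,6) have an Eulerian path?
No (4 vertices have odd degree: {1, 3, 5, 6}; Eulerian path requires 0 or 2)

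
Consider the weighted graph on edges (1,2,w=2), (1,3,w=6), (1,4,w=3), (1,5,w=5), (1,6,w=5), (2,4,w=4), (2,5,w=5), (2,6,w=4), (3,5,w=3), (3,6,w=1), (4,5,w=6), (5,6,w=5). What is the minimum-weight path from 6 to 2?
4 (path: 6 -> 2; weights 4 = 4)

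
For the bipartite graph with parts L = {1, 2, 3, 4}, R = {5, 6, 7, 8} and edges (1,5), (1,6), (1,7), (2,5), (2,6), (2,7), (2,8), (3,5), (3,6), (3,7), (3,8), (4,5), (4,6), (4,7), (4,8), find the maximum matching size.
4 (matching: (1,7), (2,8), (3,6), (4,5); upper bound min(|L|,|R|) = min(4,4) = 4)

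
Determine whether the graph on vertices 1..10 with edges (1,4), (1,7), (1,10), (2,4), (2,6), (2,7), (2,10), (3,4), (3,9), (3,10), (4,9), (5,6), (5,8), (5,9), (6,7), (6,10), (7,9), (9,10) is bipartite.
No (odd cycle of length 3: 2 -> 7 -> 6 -> 2)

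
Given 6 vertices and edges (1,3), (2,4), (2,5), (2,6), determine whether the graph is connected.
No, it has 2 components: {1, 3}, {2, 4, 5, 6}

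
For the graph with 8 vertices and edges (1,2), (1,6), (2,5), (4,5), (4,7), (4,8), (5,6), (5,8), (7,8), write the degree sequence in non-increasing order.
[4, 3, 3, 2, 2, 2, 2, 0] (degrees: deg(1)=2, deg(2)=2, deg(3)=0, deg(4)=3, deg(5)=4, deg(6)=2, deg(7)=2, deg(8)=3)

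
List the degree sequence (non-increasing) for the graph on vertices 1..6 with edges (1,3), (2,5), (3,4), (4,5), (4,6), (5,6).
[3, 3, 2, 2, 1, 1] (degrees: deg(1)=1, deg(2)=1, deg(3)=2, deg(4)=3, deg(5)=3, deg(6)=2)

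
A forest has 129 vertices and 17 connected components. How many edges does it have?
112 (Each of the 17 component trees on V_i vertices has V_i - 1 edges; summing gives V - C = 129 - 17 = 112)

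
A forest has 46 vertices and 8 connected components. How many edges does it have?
38 (Each of the 8 component trees on V_i vertices has V_i - 1 edges; summing gives V - C = 46 - 8 = 38)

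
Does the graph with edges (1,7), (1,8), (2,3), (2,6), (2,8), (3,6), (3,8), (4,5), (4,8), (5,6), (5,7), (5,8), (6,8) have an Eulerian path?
Yes (the graph is connected and exactly 2 vertices have odd degree: {2, 3}; any Eulerian path must start and end at those)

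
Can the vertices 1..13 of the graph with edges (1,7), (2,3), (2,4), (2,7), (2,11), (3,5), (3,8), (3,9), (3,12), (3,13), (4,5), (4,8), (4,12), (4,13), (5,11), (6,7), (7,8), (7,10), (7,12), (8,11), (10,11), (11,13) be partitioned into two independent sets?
Yes. Partition: {1, 2, 5, 6, 8, 9, 10, 12, 13}, {3, 4, 7, 11}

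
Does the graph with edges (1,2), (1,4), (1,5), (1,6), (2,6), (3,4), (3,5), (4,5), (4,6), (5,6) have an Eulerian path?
Yes — and in fact it has an Eulerian circuit (the graph is connected and all 6 vertices have even degree)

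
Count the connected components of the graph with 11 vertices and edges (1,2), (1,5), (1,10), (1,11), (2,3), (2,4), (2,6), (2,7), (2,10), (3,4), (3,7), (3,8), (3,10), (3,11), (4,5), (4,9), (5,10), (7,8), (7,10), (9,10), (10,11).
1 (components: {1, 2, 3, 4, 5, 6, 7, 8, 9, 10, 11})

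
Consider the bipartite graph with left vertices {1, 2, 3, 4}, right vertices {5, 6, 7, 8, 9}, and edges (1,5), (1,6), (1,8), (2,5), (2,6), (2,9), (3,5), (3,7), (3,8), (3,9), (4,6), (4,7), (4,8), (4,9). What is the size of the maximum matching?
4 (matching: (1,8), (2,9), (3,7), (4,6); upper bound min(|L|,|R|) = min(4,5) = 4)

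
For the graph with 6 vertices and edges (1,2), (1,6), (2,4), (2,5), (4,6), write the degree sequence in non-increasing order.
[3, 2, 2, 2, 1, 0] (degrees: deg(1)=2, deg(2)=3, deg(3)=0, deg(4)=2, deg(5)=1, deg(6)=2)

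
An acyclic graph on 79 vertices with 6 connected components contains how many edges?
73 (Each of the 6 component trees on V_i vertices has V_i - 1 edges; summing gives V - C = 79 - 6 = 73)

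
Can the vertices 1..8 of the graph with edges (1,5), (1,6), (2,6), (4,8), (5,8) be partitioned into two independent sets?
Yes. Partition: {1, 2, 3, 7, 8}, {4, 5, 6}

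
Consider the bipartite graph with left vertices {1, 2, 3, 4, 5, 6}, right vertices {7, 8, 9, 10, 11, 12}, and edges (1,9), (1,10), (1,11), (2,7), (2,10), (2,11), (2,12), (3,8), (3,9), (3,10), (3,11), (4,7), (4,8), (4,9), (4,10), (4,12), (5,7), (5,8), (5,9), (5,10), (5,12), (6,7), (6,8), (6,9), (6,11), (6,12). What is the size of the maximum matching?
6 (matching: (1,11), (2,12), (3,10), (4,9), (5,8), (6,7); upper bound min(|L|,|R|) = min(6,6) = 6)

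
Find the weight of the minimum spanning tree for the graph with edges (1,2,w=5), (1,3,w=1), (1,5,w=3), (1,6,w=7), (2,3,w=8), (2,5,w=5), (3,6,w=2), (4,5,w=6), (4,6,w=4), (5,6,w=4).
15 (MST edges: (1,2,w=5), (1,3,w=1), (1,5,w=3), (3,6,w=2), (4,6,w=4); sum of weights 5 + 1 + 3 + 2 + 4 = 15)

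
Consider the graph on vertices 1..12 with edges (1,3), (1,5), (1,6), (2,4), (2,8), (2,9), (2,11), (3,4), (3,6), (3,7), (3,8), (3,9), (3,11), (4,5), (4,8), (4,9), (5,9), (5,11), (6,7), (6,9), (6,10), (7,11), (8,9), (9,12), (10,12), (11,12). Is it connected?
Yes (BFS from 1 visits [1, 3, 5, 6, 4, 7, 8, 9, 11, 10, 2, 12] — all 12 vertices reached)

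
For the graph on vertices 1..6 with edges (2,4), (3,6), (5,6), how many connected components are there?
3 (components: {1}, {2, 4}, {3, 5, 6})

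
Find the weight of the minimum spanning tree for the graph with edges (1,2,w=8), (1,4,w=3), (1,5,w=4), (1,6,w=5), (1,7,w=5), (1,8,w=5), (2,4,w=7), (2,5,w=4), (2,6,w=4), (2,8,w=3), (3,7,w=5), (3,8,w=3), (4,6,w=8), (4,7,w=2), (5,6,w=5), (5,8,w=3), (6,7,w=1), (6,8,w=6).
19 (MST edges: (1,4,w=3), (1,5,w=4), (2,8,w=3), (3,8,w=3), (4,7,w=2), (5,8,w=3), (6,7,w=1); sum of weights 3 + 4 + 3 + 3 + 2 + 3 + 1 = 19)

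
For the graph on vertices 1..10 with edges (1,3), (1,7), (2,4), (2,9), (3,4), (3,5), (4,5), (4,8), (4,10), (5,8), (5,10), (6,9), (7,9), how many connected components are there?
1 (components: {1, 2, 3, 4, 5, 6, 7, 8, 9, 10})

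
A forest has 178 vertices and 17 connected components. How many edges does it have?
161 (Each of the 17 component trees on V_i vertices has V_i - 1 edges; summing gives V - C = 178 - 17 = 161)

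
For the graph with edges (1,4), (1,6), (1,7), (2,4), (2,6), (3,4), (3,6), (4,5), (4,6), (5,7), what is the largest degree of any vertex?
5 (attained at vertex 4)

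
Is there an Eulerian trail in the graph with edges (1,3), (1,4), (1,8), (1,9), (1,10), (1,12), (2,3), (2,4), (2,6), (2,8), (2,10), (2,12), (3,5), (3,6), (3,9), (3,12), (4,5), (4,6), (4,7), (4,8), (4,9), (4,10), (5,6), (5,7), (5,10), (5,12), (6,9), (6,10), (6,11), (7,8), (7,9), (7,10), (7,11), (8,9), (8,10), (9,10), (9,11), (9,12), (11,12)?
Yes (the graph is connected and exactly 2 vertices have odd degree: {6, 9}; any Eulerian path must start and end at those)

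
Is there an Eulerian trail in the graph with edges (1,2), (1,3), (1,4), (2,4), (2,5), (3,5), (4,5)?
No (4 vertices have odd degree: {1, 2, 4, 5}; Eulerian path requires 0 or 2)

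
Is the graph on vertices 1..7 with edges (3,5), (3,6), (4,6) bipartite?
Yes. Partition: {1, 2, 3, 4, 7}, {5, 6}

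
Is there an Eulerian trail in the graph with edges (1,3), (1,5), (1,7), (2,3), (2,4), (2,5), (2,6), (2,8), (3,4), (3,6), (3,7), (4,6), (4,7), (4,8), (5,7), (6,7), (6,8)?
No (8 vertices have odd degree: {1, 2, 3, 4, 5, 6, 7, 8}; Eulerian path requires 0 or 2)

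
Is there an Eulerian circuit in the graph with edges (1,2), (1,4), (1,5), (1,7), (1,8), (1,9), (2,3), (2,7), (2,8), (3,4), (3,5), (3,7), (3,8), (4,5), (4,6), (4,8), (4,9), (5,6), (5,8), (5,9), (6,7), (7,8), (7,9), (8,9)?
No (4 vertices have odd degree: {3, 6, 8, 9}; Eulerian circuit requires 0)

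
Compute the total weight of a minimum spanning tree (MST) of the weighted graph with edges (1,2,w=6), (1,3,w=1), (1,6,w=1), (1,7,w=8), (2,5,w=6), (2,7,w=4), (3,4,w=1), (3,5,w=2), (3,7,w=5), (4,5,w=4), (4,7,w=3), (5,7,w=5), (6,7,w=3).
12 (MST edges: (1,3,w=1), (1,6,w=1), (2,7,w=4), (3,4,w=1), (3,5,w=2), (4,7,w=3); sum of weights 1 + 1 + 4 + 1 + 2 + 3 = 12)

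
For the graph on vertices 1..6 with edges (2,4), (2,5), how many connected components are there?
4 (components: {1}, {2, 4, 5}, {3}, {6})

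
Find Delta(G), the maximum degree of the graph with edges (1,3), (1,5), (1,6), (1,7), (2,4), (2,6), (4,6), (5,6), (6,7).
5 (attained at vertex 6)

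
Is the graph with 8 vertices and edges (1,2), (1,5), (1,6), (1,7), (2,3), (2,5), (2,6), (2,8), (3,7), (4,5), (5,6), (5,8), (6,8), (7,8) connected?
Yes (BFS from 1 visits [1, 2, 5, 6, 7, 3, 8, 4] — all 8 vertices reached)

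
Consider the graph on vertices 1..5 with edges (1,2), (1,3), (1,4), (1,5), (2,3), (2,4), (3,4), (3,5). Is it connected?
Yes (BFS from 1 visits [1, 2, 3, 4, 5] — all 5 vertices reached)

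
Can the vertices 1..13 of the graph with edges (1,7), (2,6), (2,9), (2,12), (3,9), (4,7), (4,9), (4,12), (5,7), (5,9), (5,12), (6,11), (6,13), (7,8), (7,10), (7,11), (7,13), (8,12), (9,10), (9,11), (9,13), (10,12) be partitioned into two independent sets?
Yes. Partition: {1, 2, 3, 4, 5, 8, 10, 11, 13}, {6, 7, 9, 12}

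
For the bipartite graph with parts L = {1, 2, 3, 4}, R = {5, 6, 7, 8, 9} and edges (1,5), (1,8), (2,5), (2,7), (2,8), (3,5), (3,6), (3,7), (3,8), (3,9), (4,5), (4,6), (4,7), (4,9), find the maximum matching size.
4 (matching: (1,8), (2,7), (3,9), (4,6); upper bound min(|L|,|R|) = min(4,5) = 4)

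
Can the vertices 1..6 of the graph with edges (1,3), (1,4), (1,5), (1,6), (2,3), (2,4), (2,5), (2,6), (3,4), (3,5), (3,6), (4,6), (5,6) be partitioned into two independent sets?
No (odd cycle of length 3: 6 -> 1 -> 4 -> 6)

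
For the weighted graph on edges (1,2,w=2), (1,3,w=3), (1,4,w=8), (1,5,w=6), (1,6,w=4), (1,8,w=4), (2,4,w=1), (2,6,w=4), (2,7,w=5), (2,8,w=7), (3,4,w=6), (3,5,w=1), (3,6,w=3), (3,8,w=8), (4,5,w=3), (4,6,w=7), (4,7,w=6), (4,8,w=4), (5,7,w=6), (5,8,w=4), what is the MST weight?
19 (MST edges: (1,2,w=2), (1,3,w=3), (1,8,w=4), (2,4,w=1), (2,7,w=5), (3,5,w=1), (3,6,w=3); sum of weights 2 + 3 + 4 + 1 + 5 + 1 + 3 = 19)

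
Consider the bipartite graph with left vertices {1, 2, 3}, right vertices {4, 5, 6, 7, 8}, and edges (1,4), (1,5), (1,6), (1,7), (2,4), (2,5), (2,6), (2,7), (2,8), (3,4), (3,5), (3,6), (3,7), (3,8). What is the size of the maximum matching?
3 (matching: (1,7), (2,8), (3,6); upper bound min(|L|,|R|) = min(3,5) = 3)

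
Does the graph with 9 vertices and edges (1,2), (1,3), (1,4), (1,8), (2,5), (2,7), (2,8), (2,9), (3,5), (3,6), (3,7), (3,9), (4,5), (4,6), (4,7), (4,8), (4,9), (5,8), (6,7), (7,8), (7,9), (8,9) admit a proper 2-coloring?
No (odd cycle of length 3: 2 -> 1 -> 8 -> 2)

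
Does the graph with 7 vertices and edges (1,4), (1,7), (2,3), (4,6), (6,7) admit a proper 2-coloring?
Yes. Partition: {1, 2, 5, 6}, {3, 4, 7}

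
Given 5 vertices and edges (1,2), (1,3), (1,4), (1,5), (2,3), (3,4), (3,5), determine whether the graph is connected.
Yes (BFS from 1 visits [1, 2, 3, 4, 5] — all 5 vertices reached)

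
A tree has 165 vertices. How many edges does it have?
164 (A tree on V vertices has V - 1 edges, so 165 - 1 = 164)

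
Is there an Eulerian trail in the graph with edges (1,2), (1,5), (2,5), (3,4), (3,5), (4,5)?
Yes — and in fact it has an Eulerian circuit (the graph is connected and all 5 vertices have even degree)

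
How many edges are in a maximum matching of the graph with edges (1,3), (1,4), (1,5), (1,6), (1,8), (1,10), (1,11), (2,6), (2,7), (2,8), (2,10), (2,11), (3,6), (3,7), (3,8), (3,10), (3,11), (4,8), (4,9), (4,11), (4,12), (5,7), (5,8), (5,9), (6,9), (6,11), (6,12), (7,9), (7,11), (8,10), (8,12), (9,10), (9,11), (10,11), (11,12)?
6 (matching: (1,10), (2,8), (3,11), (4,12), (5,7), (6,9); upper bound floor(n/2) = floor(12/2) = 6)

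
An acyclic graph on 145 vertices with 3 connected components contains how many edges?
142 (Each of the 3 component trees on V_i vertices has V_i - 1 edges; summing gives V - C = 145 - 3 = 142)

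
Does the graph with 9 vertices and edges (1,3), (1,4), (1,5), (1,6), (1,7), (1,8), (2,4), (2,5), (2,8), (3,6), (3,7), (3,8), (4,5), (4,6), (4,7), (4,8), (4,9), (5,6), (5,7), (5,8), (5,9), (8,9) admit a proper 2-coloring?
No (odd cycle of length 3: 5 -> 1 -> 8 -> 5)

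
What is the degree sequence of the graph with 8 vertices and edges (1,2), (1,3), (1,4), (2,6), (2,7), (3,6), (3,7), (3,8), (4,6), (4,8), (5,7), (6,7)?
[4, 4, 4, 3, 3, 3, 2, 1] (degrees: deg(1)=3, deg(2)=3, deg(3)=4, deg(4)=3, deg(5)=1, deg(6)=4, deg(7)=4, deg(8)=2)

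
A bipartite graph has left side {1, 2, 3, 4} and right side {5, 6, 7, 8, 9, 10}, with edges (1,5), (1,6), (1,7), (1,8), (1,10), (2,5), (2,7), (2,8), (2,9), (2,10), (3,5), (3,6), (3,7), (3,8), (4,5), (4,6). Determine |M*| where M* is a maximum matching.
4 (matching: (1,10), (2,9), (3,8), (4,6); upper bound min(|L|,|R|) = min(4,6) = 4)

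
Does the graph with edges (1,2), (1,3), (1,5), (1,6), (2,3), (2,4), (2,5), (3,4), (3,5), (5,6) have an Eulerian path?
Yes — and in fact it has an Eulerian circuit (the graph is connected and all 6 vertices have even degree)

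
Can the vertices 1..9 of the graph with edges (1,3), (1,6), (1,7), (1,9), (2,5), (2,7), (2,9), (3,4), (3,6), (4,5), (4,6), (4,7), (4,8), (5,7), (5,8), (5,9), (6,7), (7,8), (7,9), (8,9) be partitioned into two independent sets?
No (odd cycle of length 3: 6 -> 1 -> 7 -> 6)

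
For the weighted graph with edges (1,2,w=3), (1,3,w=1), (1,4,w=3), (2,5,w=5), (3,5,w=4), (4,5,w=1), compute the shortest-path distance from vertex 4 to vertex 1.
3 (path: 4 -> 1; weights 3 = 3)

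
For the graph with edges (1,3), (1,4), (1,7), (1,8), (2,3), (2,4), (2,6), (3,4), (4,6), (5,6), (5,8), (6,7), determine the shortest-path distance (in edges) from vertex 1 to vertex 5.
2 (path: 1 -> 8 -> 5, 2 edges)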